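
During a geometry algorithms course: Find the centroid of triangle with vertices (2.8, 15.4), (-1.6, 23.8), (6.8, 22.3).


Centroid = ((x_A+x_B+x_C)/3, (y_A+y_B+y_C)/3)
= ((2.8+(-1.6)+6.8)/3, (15.4+23.8+22.3)/3)
= (2.6667, 20.5)

(2.6667, 20.5)


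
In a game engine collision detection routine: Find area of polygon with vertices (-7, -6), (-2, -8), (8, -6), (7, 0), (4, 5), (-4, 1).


Shoelace sum: ((-7)*(-8) - (-2)*(-6)) + ((-2)*(-6) - 8*(-8)) + (8*0 - 7*(-6)) + (7*5 - 4*0) + (4*1 - (-4)*5) + ((-4)*(-6) - (-7)*1)
= 252
Area = |252|/2 = 126

126


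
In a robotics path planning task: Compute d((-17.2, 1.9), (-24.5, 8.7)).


dx=-7.3, dy=6.8
d^2 = (-7.3)^2 + 6.8^2 = 99.53
d = sqrt(99.53) = 9.9765

9.9765


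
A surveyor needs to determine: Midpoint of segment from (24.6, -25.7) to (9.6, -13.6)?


M = ((24.6+9.6)/2, ((-25.7)+(-13.6))/2)
= (17.1, -19.65)

(17.1, -19.65)


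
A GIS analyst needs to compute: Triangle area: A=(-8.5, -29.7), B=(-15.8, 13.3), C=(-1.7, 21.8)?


Area = |x_A(y_B-y_C) + x_B(y_C-y_A) + x_C(y_A-y_B)|/2
= |72.25 + (-813.7) + 73.1|/2
= 668.35/2 = 334.175

334.175


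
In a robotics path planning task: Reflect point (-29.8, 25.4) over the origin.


Reflection over origin: (x,y) -> (-x,-y)
(-29.8, 25.4) -> (29.8, -25.4)

(29.8, -25.4)


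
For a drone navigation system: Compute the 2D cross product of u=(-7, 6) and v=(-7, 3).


u x v = u_x*v_y - u_y*v_x = (-7)*3 - 6*(-7)
= (-21) - (-42) = 21

21


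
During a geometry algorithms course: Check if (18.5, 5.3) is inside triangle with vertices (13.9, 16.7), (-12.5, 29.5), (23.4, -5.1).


Cross products: AB x AP = 242.08, BC x BP = 203.82, CA x CP = 8.02
All same sign? yes

Yes, inside


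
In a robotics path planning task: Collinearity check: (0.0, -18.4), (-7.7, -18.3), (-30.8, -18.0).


Cross product: ((-7.7)-0)*((-18)-(-18.4)) - ((-18.3)-(-18.4))*((-30.8)-0)
= 0

Yes, collinear


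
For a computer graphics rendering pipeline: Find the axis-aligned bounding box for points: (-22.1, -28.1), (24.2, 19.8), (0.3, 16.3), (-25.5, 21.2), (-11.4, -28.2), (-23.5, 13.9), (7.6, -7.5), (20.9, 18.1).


x range: [-25.5, 24.2]
y range: [-28.2, 21.2]
Bounding box: (-25.5,-28.2) to (24.2,21.2)

(-25.5,-28.2) to (24.2,21.2)


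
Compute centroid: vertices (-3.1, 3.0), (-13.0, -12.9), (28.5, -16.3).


Centroid = ((x_A+x_B+x_C)/3, (y_A+y_B+y_C)/3)
= (((-3.1)+(-13)+28.5)/3, (3+(-12.9)+(-16.3))/3)
= (4.1333, -8.7333)

(4.1333, -8.7333)


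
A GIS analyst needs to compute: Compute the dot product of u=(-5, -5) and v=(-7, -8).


u . v = u_x*v_x + u_y*v_y = (-5)*(-7) + (-5)*(-8)
= 35 + 40 = 75

75


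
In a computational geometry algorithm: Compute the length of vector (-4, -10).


|u| = sqrt((-4)^2 + (-10)^2) = sqrt(116) = 10.7703

10.7703


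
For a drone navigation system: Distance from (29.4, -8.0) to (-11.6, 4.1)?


dx=-41, dy=12.1
d^2 = (-41)^2 + 12.1^2 = 1827.41
d = sqrt(1827.41) = 42.7482

42.7482


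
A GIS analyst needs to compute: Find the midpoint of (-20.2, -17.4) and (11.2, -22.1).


M = (((-20.2)+11.2)/2, ((-17.4)+(-22.1))/2)
= (-4.5, -19.75)

(-4.5, -19.75)


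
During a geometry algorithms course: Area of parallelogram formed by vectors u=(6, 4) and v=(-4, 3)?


|u x v| = |6*3 - 4*(-4)|
= |18 - (-16)| = 34

34


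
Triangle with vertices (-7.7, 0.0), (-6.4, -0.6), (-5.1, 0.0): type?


Side lengths squared: AB^2=2.05, BC^2=2.05, CA^2=6.76
Sorted: [2.05, 2.05, 6.76]
By sides: Isosceles, By angles: Obtuse

Isosceles, Obtuse


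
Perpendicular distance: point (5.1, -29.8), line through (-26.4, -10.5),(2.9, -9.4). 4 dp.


|cross product| = 600.14
|line direction| = sqrt(859.7) = 29.3206
Distance = 600.14/sqrt(859.7) = 20.4682

20.4682


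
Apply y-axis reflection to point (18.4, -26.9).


Reflection over y-axis: (x,y) -> (-x,y)
(18.4, -26.9) -> (-18.4, -26.9)

(-18.4, -26.9)


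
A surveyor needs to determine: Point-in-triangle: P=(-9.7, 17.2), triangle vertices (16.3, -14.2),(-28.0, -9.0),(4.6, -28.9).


Cross products: AB x AP = -1255.82, BC x BP = 1218.29, CA x CP = 749.58
All same sign? no

No, outside


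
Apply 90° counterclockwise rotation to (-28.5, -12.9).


90° CCW: (x,y) -> (-y, x)
(-28.5,-12.9) -> (12.9, -28.5)

(12.9, -28.5)


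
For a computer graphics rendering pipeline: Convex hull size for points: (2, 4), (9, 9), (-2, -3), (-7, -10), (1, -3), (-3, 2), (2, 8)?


Convex hull vertices (CCW): (-7, -10), (1, -3), (9, 9), (2, 8), (-3, 2)
Count = 5

5


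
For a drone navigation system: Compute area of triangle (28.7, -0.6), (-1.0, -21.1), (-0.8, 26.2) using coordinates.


Area = |x_A(y_B-y_C) + x_B(y_C-y_A) + x_C(y_A-y_B)|/2
= |(-1357.51) + (-26.8) + (-16.4)|/2
= 1400.71/2 = 700.355

700.355


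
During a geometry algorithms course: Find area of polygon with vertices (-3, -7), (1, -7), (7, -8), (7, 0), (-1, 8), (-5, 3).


Shoelace sum: ((-3)*(-7) - 1*(-7)) + (1*(-8) - 7*(-7)) + (7*0 - 7*(-8)) + (7*8 - (-1)*0) + ((-1)*3 - (-5)*8) + ((-5)*(-7) - (-3)*3)
= 262
Area = |262|/2 = 131

131


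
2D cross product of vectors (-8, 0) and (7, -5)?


u x v = u_x*v_y - u_y*v_x = (-8)*(-5) - 0*7
= 40 - 0 = 40

40


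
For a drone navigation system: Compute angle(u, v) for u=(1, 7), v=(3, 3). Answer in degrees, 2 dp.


u.v = 24, |u| = sqrt(50) = 7.0711, |v| = sqrt(18) = 4.2426
cos(theta) = u.v/(|u||v|) = 24/sqrt(900) = 0.8
theta = acos(0.8) = 36.87 degrees

36.87 degrees


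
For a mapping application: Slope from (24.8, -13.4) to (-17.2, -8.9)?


slope = (y2-y1)/(x2-x1) = ((-8.9)-(-13.4))/((-17.2)-24.8) = 4.5/(-42) = -0.1071

-0.1071


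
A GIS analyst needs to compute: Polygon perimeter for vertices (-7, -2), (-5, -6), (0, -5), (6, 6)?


Sides: (-7, -2)->(-5, -6): sqrt(20) = 4.472136, (-5, -6)->(0, -5): sqrt(26) = 5.09902, (0, -5)->(6, 6): sqrt(157) = 12.529964, (6, 6)->(-7, -2): sqrt(233) = 15.264338
Sum = 37.365458
Perimeter = 37.3655

37.3655


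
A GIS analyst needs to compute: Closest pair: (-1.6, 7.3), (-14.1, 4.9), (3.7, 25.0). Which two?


d(P0,P1) = 12.7283, d(P0,P2) = 18.4765, d(P1,P2) = 26.8486
Closest: P0 and P1

Closest pair: (-1.6, 7.3) and (-14.1, 4.9), distance = 12.7283


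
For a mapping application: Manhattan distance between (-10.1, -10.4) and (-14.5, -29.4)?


|(-10.1)-(-14.5)| + |(-10.4)-(-29.4)| = 4.4 + 19 = 23.4

23.4


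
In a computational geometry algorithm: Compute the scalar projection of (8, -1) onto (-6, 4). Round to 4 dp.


u.v = -52, |v| = sqrt(52) = 7.2111
Scalar projection = u.v / |v| = -52 / sqrt(52) = -7.2111

-7.2111


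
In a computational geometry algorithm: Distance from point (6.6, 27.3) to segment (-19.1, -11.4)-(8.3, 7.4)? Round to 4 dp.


Project P onto AB: t = 1 (clamped to [0,1])
Closest point on segment: (8.3, 7.4)
Distance: 19.9725

19.9725


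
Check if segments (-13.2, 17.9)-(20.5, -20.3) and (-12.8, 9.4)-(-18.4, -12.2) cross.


Cross products: d1=-56.24, d2=885.6, d3=-271.17, d4=-1213.01
d1*d2 < 0 and d3*d4 < 0? no

No, they don't intersect


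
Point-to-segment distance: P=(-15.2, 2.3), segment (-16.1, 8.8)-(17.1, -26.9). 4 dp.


Project P onto AB: t = 0.1102 (clamped to [0,1])
Closest point on segment: (-12.4412, 4.8656)
Distance: 3.7675

3.7675


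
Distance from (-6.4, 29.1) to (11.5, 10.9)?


dx=17.9, dy=-18.2
d^2 = 17.9^2 + (-18.2)^2 = 651.65
d = sqrt(651.65) = 25.5274

25.5274


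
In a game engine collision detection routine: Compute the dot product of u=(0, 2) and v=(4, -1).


u . v = u_x*v_x + u_y*v_y = 0*4 + 2*(-1)
= 0 + (-2) = -2

-2


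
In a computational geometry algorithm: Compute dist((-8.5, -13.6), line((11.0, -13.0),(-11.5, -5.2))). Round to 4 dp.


|cross product| = 165.6
|line direction| = sqrt(567.09) = 23.8137
Distance = 165.6/sqrt(567.09) = 6.954

6.954


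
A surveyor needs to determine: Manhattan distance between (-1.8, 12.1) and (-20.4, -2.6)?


|(-1.8)-(-20.4)| + |12.1-(-2.6)| = 18.6 + 14.7 = 33.3

33.3


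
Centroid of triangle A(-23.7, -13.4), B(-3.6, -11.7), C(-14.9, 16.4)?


Centroid = ((x_A+x_B+x_C)/3, (y_A+y_B+y_C)/3)
= (((-23.7)+(-3.6)+(-14.9))/3, ((-13.4)+(-11.7)+16.4)/3)
= (-14.0667, -2.9)

(-14.0667, -2.9)


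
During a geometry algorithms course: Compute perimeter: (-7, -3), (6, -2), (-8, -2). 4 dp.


Sides: (-7, -3)->(6, -2): sqrt(170) = 13.038405, (6, -2)->(-8, -2): sqrt(196) = 14, (-8, -2)->(-7, -3): sqrt(2) = 1.414214
Sum = 28.452619
Perimeter = 28.4526

28.4526


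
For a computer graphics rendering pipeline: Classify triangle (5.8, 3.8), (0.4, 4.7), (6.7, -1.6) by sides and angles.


Side lengths squared: AB^2=29.97, BC^2=79.38, CA^2=29.97
Sorted: [29.97, 29.97, 79.38]
By sides: Isosceles, By angles: Obtuse

Isosceles, Obtuse


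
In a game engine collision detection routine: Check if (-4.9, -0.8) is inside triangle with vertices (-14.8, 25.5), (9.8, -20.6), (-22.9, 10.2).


Cross products: AB x AP = -190.59, BC x BP = -194.7, CA x CP = -364.5
All same sign? yes

Yes, inside


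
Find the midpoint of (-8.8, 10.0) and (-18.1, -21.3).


M = (((-8.8)+(-18.1))/2, (10+(-21.3))/2)
= (-13.45, -5.65)

(-13.45, -5.65)


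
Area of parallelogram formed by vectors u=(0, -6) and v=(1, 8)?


|u x v| = |0*8 - (-6)*1|
= |0 - (-6)| = 6

6


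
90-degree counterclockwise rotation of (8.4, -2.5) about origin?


90° CCW: (x,y) -> (-y, x)
(8.4,-2.5) -> (2.5, 8.4)

(2.5, 8.4)


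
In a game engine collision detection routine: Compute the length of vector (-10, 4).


|u| = sqrt((-10)^2 + 4^2) = sqrt(116) = 10.7703

10.7703


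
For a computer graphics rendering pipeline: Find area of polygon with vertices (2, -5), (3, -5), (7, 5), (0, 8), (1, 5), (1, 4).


Shoelace sum: (2*(-5) - 3*(-5)) + (3*5 - 7*(-5)) + (7*8 - 0*5) + (0*5 - 1*8) + (1*4 - 1*5) + (1*(-5) - 2*4)
= 89
Area = |89|/2 = 44.5

44.5


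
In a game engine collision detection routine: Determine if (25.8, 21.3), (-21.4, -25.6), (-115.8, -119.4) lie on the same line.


Cross product: ((-21.4)-25.8)*((-119.4)-21.3) - ((-25.6)-21.3)*((-115.8)-25.8)
= 0

Yes, collinear


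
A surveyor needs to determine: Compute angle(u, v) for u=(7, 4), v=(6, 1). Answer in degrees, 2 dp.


u.v = 46, |u| = sqrt(65) = 8.0623, |v| = sqrt(37) = 6.0828
cos(theta) = u.v/(|u||v|) = 46/sqrt(2405) = 0.937994
theta = acos(0.937994) = 20.28 degrees

20.28 degrees


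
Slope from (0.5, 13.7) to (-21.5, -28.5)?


slope = (y2-y1)/(x2-x1) = ((-28.5)-13.7)/((-21.5)-0.5) = (-42.2)/(-22) = 1.9182

1.9182


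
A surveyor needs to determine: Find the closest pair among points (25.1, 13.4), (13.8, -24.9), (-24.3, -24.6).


d(P0,P1) = 39.9322, d(P0,P2) = 62.3246, d(P1,P2) = 38.1012
Closest: P1 and P2

Closest pair: (13.8, -24.9) and (-24.3, -24.6), distance = 38.1012


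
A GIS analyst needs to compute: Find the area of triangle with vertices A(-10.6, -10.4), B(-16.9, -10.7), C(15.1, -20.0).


Area = |x_A(y_B-y_C) + x_B(y_C-y_A) + x_C(y_A-y_B)|/2
= |(-98.58) + 162.24 + 4.53|/2
= 68.19/2 = 34.095

34.095


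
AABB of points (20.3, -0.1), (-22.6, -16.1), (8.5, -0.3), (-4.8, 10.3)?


x range: [-22.6, 20.3]
y range: [-16.1, 10.3]
Bounding box: (-22.6,-16.1) to (20.3,10.3)

(-22.6,-16.1) to (20.3,10.3)


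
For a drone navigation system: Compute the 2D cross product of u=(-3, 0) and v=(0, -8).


u x v = u_x*v_y - u_y*v_x = (-3)*(-8) - 0*0
= 24 - 0 = 24

24


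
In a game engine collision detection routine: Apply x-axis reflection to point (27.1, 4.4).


Reflection over x-axis: (x,y) -> (x,-y)
(27.1, 4.4) -> (27.1, -4.4)

(27.1, -4.4)


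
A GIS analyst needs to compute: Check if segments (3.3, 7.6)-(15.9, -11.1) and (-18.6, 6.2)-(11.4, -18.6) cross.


Cross products: d1=585.12, d2=336.6, d3=-427.17, d4=-178.65
d1*d2 < 0 and d3*d4 < 0? no

No, they don't intersect


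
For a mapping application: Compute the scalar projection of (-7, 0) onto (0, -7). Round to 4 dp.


u.v = 0, |v| = sqrt(49) = 7
Scalar projection = u.v / |v| = 0 / sqrt(49) = 0

0


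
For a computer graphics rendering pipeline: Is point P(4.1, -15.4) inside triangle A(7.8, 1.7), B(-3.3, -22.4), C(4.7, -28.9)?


Cross products: AB x AP = 100.64, BC x BP = 104.1, CA x CP = 60.21
All same sign? yes

Yes, inside


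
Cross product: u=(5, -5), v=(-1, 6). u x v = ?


u x v = u_x*v_y - u_y*v_x = 5*6 - (-5)*(-1)
= 30 - 5 = 25

25


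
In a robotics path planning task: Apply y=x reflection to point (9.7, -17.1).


Reflection over y=x: (x,y) -> (y,x)
(9.7, -17.1) -> (-17.1, 9.7)

(-17.1, 9.7)


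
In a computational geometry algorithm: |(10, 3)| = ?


|u| = sqrt(10^2 + 3^2) = sqrt(109) = 10.4403

10.4403


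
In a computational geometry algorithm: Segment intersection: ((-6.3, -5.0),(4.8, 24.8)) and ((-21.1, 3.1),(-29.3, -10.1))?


Cross products: d1=261.78, d2=163.94, d3=530.95, d4=628.79
d1*d2 < 0 and d3*d4 < 0? no

No, they don't intersect


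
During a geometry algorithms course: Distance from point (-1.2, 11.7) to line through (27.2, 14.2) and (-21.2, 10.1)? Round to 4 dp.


|cross product| = 4.56
|line direction| = sqrt(2359.37) = 48.5733
Distance = 4.56/sqrt(2359.37) = 0.0939

0.0939


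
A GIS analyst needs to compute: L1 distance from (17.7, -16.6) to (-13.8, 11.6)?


|17.7-(-13.8)| + |(-16.6)-11.6| = 31.5 + 28.2 = 59.7

59.7


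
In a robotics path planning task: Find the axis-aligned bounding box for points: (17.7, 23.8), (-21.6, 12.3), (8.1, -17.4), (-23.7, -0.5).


x range: [-23.7, 17.7]
y range: [-17.4, 23.8]
Bounding box: (-23.7,-17.4) to (17.7,23.8)

(-23.7,-17.4) to (17.7,23.8)


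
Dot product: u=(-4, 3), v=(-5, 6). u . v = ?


u . v = u_x*v_x + u_y*v_y = (-4)*(-5) + 3*6
= 20 + 18 = 38

38


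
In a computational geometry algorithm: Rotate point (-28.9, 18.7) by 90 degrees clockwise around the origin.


90° CW: (x,y) -> (y, -x)
(-28.9,18.7) -> (18.7, 28.9)

(18.7, 28.9)


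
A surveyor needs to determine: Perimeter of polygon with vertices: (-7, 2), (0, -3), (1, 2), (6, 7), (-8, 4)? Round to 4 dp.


Sides: (-7, 2)->(0, -3): sqrt(74) = 8.602325, (0, -3)->(1, 2): sqrt(26) = 5.09902, (1, 2)->(6, 7): sqrt(50) = 7.071068, (6, 7)->(-8, 4): sqrt(205) = 14.317821, (-8, 4)->(-7, 2): sqrt(5) = 2.236068
Sum = 37.326302
Perimeter = 37.3263

37.3263


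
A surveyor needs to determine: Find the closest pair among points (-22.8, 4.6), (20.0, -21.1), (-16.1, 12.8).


d(P0,P1) = 49.9232, d(P0,P2) = 10.5891, d(P1,P2) = 49.5219
Closest: P0 and P2

Closest pair: (-22.8, 4.6) and (-16.1, 12.8), distance = 10.5891


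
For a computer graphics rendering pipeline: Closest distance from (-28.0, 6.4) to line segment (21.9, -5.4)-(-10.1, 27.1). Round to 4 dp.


Project P onto AB: t = 0.952 (clamped to [0,1])
Closest point on segment: (-8.5625, 25.5385)
Distance: 27.2782

27.2782


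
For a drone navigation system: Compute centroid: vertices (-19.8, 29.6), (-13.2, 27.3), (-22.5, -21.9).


Centroid = ((x_A+x_B+x_C)/3, (y_A+y_B+y_C)/3)
= (((-19.8)+(-13.2)+(-22.5))/3, (29.6+27.3+(-21.9))/3)
= (-18.5, 11.6667)

(-18.5, 11.6667)


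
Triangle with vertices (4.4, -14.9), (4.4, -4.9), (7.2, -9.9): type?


Side lengths squared: AB^2=100, BC^2=32.84, CA^2=32.84
Sorted: [32.84, 32.84, 100]
By sides: Isosceles, By angles: Obtuse

Isosceles, Obtuse


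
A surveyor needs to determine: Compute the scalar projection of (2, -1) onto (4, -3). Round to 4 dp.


u.v = 11, |v| = sqrt(25) = 5
Scalar projection = u.v / |v| = 11 / sqrt(25) = 2.2

2.2


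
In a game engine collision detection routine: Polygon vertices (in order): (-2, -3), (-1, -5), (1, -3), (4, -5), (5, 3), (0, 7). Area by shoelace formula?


Shoelace sum: ((-2)*(-5) - (-1)*(-3)) + ((-1)*(-3) - 1*(-5)) + (1*(-5) - 4*(-3)) + (4*3 - 5*(-5)) + (5*7 - 0*3) + (0*(-3) - (-2)*7)
= 108
Area = |108|/2 = 54

54


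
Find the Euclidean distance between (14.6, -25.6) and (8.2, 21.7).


dx=-6.4, dy=47.3
d^2 = (-6.4)^2 + 47.3^2 = 2278.25
d = sqrt(2278.25) = 47.731

47.731


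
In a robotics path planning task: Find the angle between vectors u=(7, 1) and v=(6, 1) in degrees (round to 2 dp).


u.v = 43, |u| = sqrt(50) = 7.0711, |v| = sqrt(37) = 6.0828
cos(theta) = u.v/(|u||v|) = 43/sqrt(1850) = 0.99973
theta = acos(0.99973) = 1.33 degrees

1.33 degrees


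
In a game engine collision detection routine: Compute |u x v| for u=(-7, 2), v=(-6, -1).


|u x v| = |(-7)*(-1) - 2*(-6)|
= |7 - (-12)| = 19

19


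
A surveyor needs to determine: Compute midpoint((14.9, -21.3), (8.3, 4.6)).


M = ((14.9+8.3)/2, ((-21.3)+4.6)/2)
= (11.6, -8.35)

(11.6, -8.35)


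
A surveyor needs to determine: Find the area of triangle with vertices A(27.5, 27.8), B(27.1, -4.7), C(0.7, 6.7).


Area = |x_A(y_B-y_C) + x_B(y_C-y_A) + x_C(y_A-y_B)|/2
= |(-313.5) + (-571.81) + 22.75|/2
= 862.56/2 = 431.28

431.28


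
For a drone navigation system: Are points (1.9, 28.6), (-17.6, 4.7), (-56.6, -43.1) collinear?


Cross product: ((-17.6)-1.9)*((-43.1)-28.6) - (4.7-28.6)*((-56.6)-1.9)
= 0

Yes, collinear


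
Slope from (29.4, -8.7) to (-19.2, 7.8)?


slope = (y2-y1)/(x2-x1) = (7.8-(-8.7))/((-19.2)-29.4) = 16.5/(-48.6) = -0.3395

-0.3395


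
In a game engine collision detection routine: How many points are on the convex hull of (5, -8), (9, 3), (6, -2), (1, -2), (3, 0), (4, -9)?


Convex hull vertices (CCW): (1, -2), (4, -9), (5, -8), (9, 3), (3, 0)
Count = 5

5


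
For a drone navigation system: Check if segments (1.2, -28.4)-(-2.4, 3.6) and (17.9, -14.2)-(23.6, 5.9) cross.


Cross products: d1=254.73, d2=509.49, d3=-585.52, d4=-840.28
d1*d2 < 0 and d3*d4 < 0? no

No, they don't intersect


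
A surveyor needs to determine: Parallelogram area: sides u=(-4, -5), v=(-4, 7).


|u x v| = |(-4)*7 - (-5)*(-4)|
= |(-28) - 20| = 48

48


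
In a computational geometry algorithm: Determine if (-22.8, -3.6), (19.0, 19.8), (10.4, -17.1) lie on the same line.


Cross product: (19-(-22.8))*((-17.1)-(-3.6)) - (19.8-(-3.6))*(10.4-(-22.8))
= -1341.18

No, not collinear


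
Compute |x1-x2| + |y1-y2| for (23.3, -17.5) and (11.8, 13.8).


|23.3-11.8| + |(-17.5)-13.8| = 11.5 + 31.3 = 42.8

42.8


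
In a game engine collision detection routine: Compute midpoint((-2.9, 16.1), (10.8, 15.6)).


M = (((-2.9)+10.8)/2, (16.1+15.6)/2)
= (3.95, 15.85)

(3.95, 15.85)


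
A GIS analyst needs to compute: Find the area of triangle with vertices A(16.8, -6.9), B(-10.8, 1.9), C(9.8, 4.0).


Area = |x_A(y_B-y_C) + x_B(y_C-y_A) + x_C(y_A-y_B)|/2
= |(-35.28) + (-117.72) + (-86.24)|/2
= 239.24/2 = 119.62

119.62


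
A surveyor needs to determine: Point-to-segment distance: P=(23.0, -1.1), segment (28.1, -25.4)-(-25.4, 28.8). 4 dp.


Project P onto AB: t = 0.2741 (clamped to [0,1])
Closest point on segment: (13.4342, -10.5423)
Distance: 13.441

13.441


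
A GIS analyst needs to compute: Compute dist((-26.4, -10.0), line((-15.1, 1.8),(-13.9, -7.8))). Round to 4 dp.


|cross product| = 122.64
|line direction| = sqrt(93.6) = 9.6747
Distance = 122.64/sqrt(93.6) = 12.6763

12.6763


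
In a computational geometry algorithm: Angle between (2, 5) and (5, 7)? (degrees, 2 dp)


u.v = 45, |u| = sqrt(29) = 5.3852, |v| = sqrt(74) = 8.6023
cos(theta) = u.v/(|u||v|) = 45/sqrt(2146) = 0.971399
theta = acos(0.971399) = 13.74 degrees

13.74 degrees


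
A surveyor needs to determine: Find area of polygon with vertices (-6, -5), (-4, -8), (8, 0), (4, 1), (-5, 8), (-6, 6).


Shoelace sum: ((-6)*(-8) - (-4)*(-5)) + ((-4)*0 - 8*(-8)) + (8*1 - 4*0) + (4*8 - (-5)*1) + ((-5)*6 - (-6)*8) + ((-6)*(-5) - (-6)*6)
= 221
Area = |221|/2 = 110.5

110.5


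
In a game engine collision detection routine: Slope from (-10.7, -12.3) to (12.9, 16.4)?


slope = (y2-y1)/(x2-x1) = (16.4-(-12.3))/(12.9-(-10.7)) = 28.7/23.6 = 1.2161

1.2161


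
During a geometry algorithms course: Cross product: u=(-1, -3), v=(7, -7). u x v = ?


u x v = u_x*v_y - u_y*v_x = (-1)*(-7) - (-3)*7
= 7 - (-21) = 28

28


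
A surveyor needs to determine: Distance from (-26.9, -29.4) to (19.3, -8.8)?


dx=46.2, dy=20.6
d^2 = 46.2^2 + 20.6^2 = 2558.8
d = sqrt(2558.8) = 50.5846

50.5846


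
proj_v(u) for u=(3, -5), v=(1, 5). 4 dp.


u.v = -22, |v| = sqrt(26) = 5.099
Scalar projection = u.v / |v| = -22 / sqrt(26) = -4.3146

-4.3146


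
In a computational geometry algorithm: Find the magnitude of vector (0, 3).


|u| = sqrt(0^2 + 3^2) = sqrt(9) = 3

3


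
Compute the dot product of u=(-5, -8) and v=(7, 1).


u . v = u_x*v_x + u_y*v_y = (-5)*7 + (-8)*1
= (-35) + (-8) = -43

-43


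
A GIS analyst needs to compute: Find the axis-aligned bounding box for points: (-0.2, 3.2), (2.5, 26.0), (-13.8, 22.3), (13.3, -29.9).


x range: [-13.8, 13.3]
y range: [-29.9, 26]
Bounding box: (-13.8,-29.9) to (13.3,26)

(-13.8,-29.9) to (13.3,26)


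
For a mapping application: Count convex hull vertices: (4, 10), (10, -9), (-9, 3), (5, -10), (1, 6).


Convex hull vertices (CCW): (-9, 3), (5, -10), (10, -9), (4, 10)
Count = 4

4


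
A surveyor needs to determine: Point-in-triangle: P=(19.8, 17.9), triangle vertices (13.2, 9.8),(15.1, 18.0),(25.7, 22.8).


Cross products: AB x AP = -38.73, BC x BP = -23.62, CA x CP = -15.45
All same sign? yes

Yes, inside


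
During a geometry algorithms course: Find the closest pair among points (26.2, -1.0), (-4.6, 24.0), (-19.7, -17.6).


d(P0,P1) = 39.6691, d(P0,P2) = 48.8095, d(P1,P2) = 44.2557
Closest: P0 and P1

Closest pair: (26.2, -1.0) and (-4.6, 24.0), distance = 39.6691


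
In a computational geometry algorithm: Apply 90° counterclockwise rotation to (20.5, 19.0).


90° CCW: (x,y) -> (-y, x)
(20.5,19) -> (-19, 20.5)

(-19, 20.5)


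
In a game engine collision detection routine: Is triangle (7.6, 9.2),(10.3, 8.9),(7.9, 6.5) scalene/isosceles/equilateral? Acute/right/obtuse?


Side lengths squared: AB^2=7.38, BC^2=11.52, CA^2=7.38
Sorted: [7.38, 7.38, 11.52]
By sides: Isosceles, By angles: Acute

Isosceles, Acute


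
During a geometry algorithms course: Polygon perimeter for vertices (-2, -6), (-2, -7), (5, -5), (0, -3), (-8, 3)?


Sides: (-2, -6)->(-2, -7): sqrt(1) = 1, (-2, -7)->(5, -5): sqrt(53) = 7.28011, (5, -5)->(0, -3): sqrt(29) = 5.385165, (0, -3)->(-8, 3): sqrt(100) = 10, (-8, 3)->(-2, -6): sqrt(117) = 10.816654
Sum = 34.481929
Perimeter = 34.4819

34.4819


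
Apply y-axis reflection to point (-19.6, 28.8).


Reflection over y-axis: (x,y) -> (-x,y)
(-19.6, 28.8) -> (19.6, 28.8)

(19.6, 28.8)


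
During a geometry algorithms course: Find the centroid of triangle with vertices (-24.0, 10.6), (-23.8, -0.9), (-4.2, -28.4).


Centroid = ((x_A+x_B+x_C)/3, (y_A+y_B+y_C)/3)
= (((-24)+(-23.8)+(-4.2))/3, (10.6+(-0.9)+(-28.4))/3)
= (-17.3333, -6.2333)

(-17.3333, -6.2333)


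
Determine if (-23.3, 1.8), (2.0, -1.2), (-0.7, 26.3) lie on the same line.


Cross product: (2-(-23.3))*(26.3-1.8) - ((-1.2)-1.8)*((-0.7)-(-23.3))
= 687.65

No, not collinear


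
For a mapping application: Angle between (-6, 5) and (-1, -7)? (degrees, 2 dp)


u.v = -29, |u| = sqrt(61) = 7.8102, |v| = sqrt(50) = 7.0711
cos(theta) = u.v/(|u||v|) = -29/sqrt(3050) = -0.525107
theta = acos(-0.525107) = 121.68 degrees

121.68 degrees


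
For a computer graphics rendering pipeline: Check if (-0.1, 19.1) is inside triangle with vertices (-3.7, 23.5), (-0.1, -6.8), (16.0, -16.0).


Cross products: AB x AP = 93.24, BC x BP = 416.99, CA x CP = -55.52
All same sign? no

No, outside


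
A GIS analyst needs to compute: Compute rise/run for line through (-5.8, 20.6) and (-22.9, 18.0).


slope = (y2-y1)/(x2-x1) = (18-20.6)/((-22.9)-(-5.8)) = (-2.6)/(-17.1) = 0.152

0.152


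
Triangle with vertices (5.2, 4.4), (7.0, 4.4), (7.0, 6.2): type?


Side lengths squared: AB^2=3.24, BC^2=3.24, CA^2=6.48
Sorted: [3.24, 3.24, 6.48]
By sides: Isosceles, By angles: Right

Isosceles, Right


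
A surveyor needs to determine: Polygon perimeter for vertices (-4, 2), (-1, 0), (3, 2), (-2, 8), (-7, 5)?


Sides: (-4, 2)->(-1, 0): sqrt(13) = 3.605551, (-1, 0)->(3, 2): sqrt(20) = 4.472136, (3, 2)->(-2, 8): sqrt(61) = 7.81025, (-2, 8)->(-7, 5): sqrt(34) = 5.830952, (-7, 5)->(-4, 2): sqrt(18) = 4.242641
Sum = 25.96153
Perimeter = 25.9615

25.9615


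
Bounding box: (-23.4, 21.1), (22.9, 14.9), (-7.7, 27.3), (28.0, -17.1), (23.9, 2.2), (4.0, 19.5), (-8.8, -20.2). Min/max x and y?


x range: [-23.4, 28]
y range: [-20.2, 27.3]
Bounding box: (-23.4,-20.2) to (28,27.3)

(-23.4,-20.2) to (28,27.3)


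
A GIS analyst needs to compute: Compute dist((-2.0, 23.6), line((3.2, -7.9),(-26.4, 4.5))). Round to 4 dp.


|cross product| = 867.92
|line direction| = sqrt(1029.92) = 32.0924
Distance = 867.92/sqrt(1029.92) = 27.0444

27.0444


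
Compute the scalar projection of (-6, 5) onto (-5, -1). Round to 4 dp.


u.v = 25, |v| = sqrt(26) = 5.099
Scalar projection = u.v / |v| = 25 / sqrt(26) = 4.9029

4.9029


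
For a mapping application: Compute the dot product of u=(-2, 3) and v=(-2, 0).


u . v = u_x*v_x + u_y*v_y = (-2)*(-2) + 3*0
= 4 + 0 = 4

4


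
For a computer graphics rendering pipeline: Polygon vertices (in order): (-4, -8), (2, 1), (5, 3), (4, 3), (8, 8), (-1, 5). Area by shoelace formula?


Shoelace sum: ((-4)*1 - 2*(-8)) + (2*3 - 5*1) + (5*3 - 4*3) + (4*8 - 8*3) + (8*5 - (-1)*8) + ((-1)*(-8) - (-4)*5)
= 100
Area = |100|/2 = 50

50


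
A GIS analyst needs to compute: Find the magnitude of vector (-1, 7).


|u| = sqrt((-1)^2 + 7^2) = sqrt(50) = 7.0711

7.0711


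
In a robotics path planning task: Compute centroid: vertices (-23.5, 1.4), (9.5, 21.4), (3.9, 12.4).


Centroid = ((x_A+x_B+x_C)/3, (y_A+y_B+y_C)/3)
= (((-23.5)+9.5+3.9)/3, (1.4+21.4+12.4)/3)
= (-3.3667, 11.7333)

(-3.3667, 11.7333)


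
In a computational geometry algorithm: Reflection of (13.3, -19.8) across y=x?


Reflection over y=x: (x,y) -> (y,x)
(13.3, -19.8) -> (-19.8, 13.3)

(-19.8, 13.3)


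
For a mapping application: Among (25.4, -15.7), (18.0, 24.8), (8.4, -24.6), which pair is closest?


d(P0,P1) = 41.1705, d(P0,P2) = 19.1888, d(P1,P2) = 50.3241
Closest: P0 and P2

Closest pair: (25.4, -15.7) and (8.4, -24.6), distance = 19.1888


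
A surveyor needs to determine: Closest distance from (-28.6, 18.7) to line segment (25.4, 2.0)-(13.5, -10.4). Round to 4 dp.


Project P onto AB: t = 1 (clamped to [0,1])
Closest point on segment: (13.5, -10.4)
Distance: 51.1783

51.1783


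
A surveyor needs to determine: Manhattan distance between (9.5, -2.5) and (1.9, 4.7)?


|9.5-1.9| + |(-2.5)-4.7| = 7.6 + 7.2 = 14.8

14.8


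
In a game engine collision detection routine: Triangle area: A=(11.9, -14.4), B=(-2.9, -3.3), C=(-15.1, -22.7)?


Area = |x_A(y_B-y_C) + x_B(y_C-y_A) + x_C(y_A-y_B)|/2
= |230.86 + 24.07 + 167.61|/2
= 422.54/2 = 211.27

211.27


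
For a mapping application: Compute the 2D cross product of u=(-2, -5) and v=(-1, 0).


u x v = u_x*v_y - u_y*v_x = (-2)*0 - (-5)*(-1)
= 0 - 5 = -5

-5


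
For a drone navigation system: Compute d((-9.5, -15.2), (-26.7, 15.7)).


dx=-17.2, dy=30.9
d^2 = (-17.2)^2 + 30.9^2 = 1250.65
d = sqrt(1250.65) = 35.3645

35.3645


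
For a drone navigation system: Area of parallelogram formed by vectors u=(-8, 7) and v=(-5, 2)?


|u x v| = |(-8)*2 - 7*(-5)|
= |(-16) - (-35)| = 19

19


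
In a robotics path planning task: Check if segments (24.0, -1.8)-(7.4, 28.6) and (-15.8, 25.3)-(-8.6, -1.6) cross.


Cross products: d1=875.5, d2=647.84, d3=760.06, d4=987.72
d1*d2 < 0 and d3*d4 < 0? no

No, they don't intersect


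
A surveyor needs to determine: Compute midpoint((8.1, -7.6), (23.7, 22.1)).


M = ((8.1+23.7)/2, ((-7.6)+22.1)/2)
= (15.9, 7.25)

(15.9, 7.25)


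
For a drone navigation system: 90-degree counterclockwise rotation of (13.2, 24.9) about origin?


90° CCW: (x,y) -> (-y, x)
(13.2,24.9) -> (-24.9, 13.2)

(-24.9, 13.2)


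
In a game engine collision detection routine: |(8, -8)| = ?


|u| = sqrt(8^2 + (-8)^2) = sqrt(128) = 11.3137

11.3137


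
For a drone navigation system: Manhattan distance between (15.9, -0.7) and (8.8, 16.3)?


|15.9-8.8| + |(-0.7)-16.3| = 7.1 + 17 = 24.1

24.1


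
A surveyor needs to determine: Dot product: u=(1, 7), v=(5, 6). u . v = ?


u . v = u_x*v_x + u_y*v_y = 1*5 + 7*6
= 5 + 42 = 47

47


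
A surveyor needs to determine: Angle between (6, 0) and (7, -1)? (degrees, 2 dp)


u.v = 42, |u| = sqrt(36) = 6, |v| = sqrt(50) = 7.0711
cos(theta) = u.v/(|u||v|) = 42/sqrt(1800) = 0.989949
theta = acos(0.989949) = 8.13 degrees

8.13 degrees


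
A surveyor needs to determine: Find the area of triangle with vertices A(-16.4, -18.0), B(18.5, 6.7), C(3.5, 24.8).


Area = |x_A(y_B-y_C) + x_B(y_C-y_A) + x_C(y_A-y_B)|/2
= |296.84 + 791.8 + (-86.45)|/2
= 1002.19/2 = 501.095

501.095


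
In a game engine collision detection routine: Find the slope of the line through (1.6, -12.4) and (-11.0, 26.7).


slope = (y2-y1)/(x2-x1) = (26.7-(-12.4))/((-11)-1.6) = 39.1/(-12.6) = -3.1032

-3.1032


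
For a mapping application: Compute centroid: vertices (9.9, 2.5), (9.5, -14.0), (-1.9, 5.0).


Centroid = ((x_A+x_B+x_C)/3, (y_A+y_B+y_C)/3)
= ((9.9+9.5+(-1.9))/3, (2.5+(-14)+5)/3)
= (5.8333, -2.1667)

(5.8333, -2.1667)


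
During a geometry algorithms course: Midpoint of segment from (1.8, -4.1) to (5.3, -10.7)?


M = ((1.8+5.3)/2, ((-4.1)+(-10.7))/2)
= (3.55, -7.4)

(3.55, -7.4)


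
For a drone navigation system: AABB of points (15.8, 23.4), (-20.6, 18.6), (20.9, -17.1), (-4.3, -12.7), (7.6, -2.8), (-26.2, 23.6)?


x range: [-26.2, 20.9]
y range: [-17.1, 23.6]
Bounding box: (-26.2,-17.1) to (20.9,23.6)

(-26.2,-17.1) to (20.9,23.6)


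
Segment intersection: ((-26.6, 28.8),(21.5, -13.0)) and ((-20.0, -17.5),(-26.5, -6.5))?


Cross products: d1=-228.35, d2=-485.75, d3=-1951.15, d4=-1693.75
d1*d2 < 0 and d3*d4 < 0? no

No, they don't intersect


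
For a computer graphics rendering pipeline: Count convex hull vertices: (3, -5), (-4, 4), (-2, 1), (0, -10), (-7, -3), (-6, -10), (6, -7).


Convex hull vertices (CCW): (-7, -3), (-6, -10), (0, -10), (6, -7), (-4, 4)
Count = 5

5


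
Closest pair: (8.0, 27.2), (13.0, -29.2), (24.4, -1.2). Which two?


d(P0,P1) = 56.6212, d(P0,P2) = 32.7951, d(P1,P2) = 30.2318
Closest: P1 and P2

Closest pair: (13.0, -29.2) and (24.4, -1.2), distance = 30.2318


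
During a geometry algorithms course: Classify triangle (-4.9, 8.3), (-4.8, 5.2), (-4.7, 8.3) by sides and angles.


Side lengths squared: AB^2=9.62, BC^2=9.62, CA^2=0.04
Sorted: [0.04, 9.62, 9.62]
By sides: Isosceles, By angles: Acute

Isosceles, Acute


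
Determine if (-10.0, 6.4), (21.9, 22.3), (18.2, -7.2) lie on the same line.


Cross product: (21.9-(-10))*((-7.2)-6.4) - (22.3-6.4)*(18.2-(-10))
= -882.22

No, not collinear


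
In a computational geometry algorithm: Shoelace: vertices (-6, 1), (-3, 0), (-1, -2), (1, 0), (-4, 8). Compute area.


Shoelace sum: ((-6)*0 - (-3)*1) + ((-3)*(-2) - (-1)*0) + ((-1)*0 - 1*(-2)) + (1*8 - (-4)*0) + ((-4)*1 - (-6)*8)
= 63
Area = |63|/2 = 31.5

31.5


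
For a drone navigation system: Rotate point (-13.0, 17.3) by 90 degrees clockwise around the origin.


90° CW: (x,y) -> (y, -x)
(-13,17.3) -> (17.3, 13)

(17.3, 13)


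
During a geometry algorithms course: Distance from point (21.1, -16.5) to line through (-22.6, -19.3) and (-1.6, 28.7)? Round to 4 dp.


|cross product| = 2038.8
|line direction| = sqrt(2745) = 52.3927
Distance = 2038.8/sqrt(2745) = 38.9138

38.9138


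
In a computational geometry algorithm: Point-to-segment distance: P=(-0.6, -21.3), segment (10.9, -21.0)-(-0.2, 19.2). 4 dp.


Project P onto AB: t = 0.0665 (clamped to [0,1])
Closest point on segment: (10.1623, -18.3283)
Distance: 11.165

11.165


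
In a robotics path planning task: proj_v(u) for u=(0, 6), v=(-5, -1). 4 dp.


u.v = -6, |v| = sqrt(26) = 5.099
Scalar projection = u.v / |v| = -6 / sqrt(26) = -1.1767

-1.1767


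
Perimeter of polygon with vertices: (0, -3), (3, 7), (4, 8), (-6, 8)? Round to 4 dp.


Sides: (0, -3)->(3, 7): sqrt(109) = 10.440307, (3, 7)->(4, 8): sqrt(2) = 1.414214, (4, 8)->(-6, 8): sqrt(100) = 10, (-6, 8)->(0, -3): sqrt(157) = 12.529964
Sum = 34.384485
Perimeter = 34.3845

34.3845


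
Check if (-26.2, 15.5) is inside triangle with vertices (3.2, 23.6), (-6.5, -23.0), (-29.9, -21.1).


Cross products: AB x AP = -1291.47, BC x BP = -863.47, CA x CP = 1046.07
All same sign? no

No, outside


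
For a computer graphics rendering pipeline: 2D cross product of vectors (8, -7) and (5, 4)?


u x v = u_x*v_y - u_y*v_x = 8*4 - (-7)*5
= 32 - (-35) = 67

67


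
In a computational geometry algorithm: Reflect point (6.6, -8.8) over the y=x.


Reflection over y=x: (x,y) -> (y,x)
(6.6, -8.8) -> (-8.8, 6.6)

(-8.8, 6.6)


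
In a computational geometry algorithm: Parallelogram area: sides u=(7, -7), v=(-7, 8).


|u x v| = |7*8 - (-7)*(-7)|
= |56 - 49| = 7

7


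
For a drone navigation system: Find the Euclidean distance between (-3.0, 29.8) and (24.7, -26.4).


dx=27.7, dy=-56.2
d^2 = 27.7^2 + (-56.2)^2 = 3925.73
d = sqrt(3925.73) = 62.6556

62.6556


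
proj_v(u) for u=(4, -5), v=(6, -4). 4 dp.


u.v = 44, |v| = sqrt(52) = 7.2111
Scalar projection = u.v / |v| = 44 / sqrt(52) = 6.1017

6.1017


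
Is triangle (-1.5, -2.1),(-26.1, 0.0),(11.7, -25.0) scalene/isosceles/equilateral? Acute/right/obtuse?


Side lengths squared: AB^2=609.57, BC^2=2053.84, CA^2=698.65
Sorted: [609.57, 698.65, 2053.84]
By sides: Scalene, By angles: Obtuse

Scalene, Obtuse


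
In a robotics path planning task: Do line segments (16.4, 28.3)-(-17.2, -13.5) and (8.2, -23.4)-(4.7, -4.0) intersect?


Cross products: d1=-340.03, d2=458.11, d3=1394.36, d4=596.22
d1*d2 < 0 and d3*d4 < 0? no

No, they don't intersect


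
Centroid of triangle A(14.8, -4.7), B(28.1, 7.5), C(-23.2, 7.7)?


Centroid = ((x_A+x_B+x_C)/3, (y_A+y_B+y_C)/3)
= ((14.8+28.1+(-23.2))/3, ((-4.7)+7.5+7.7)/3)
= (6.5667, 3.5)

(6.5667, 3.5)


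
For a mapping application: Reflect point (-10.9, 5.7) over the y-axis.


Reflection over y-axis: (x,y) -> (-x,y)
(-10.9, 5.7) -> (10.9, 5.7)

(10.9, 5.7)


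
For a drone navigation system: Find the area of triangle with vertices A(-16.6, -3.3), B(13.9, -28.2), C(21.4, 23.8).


Area = |x_A(y_B-y_C) + x_B(y_C-y_A) + x_C(y_A-y_B)|/2
= |863.2 + 376.69 + 532.86|/2
= 1772.75/2 = 886.375

886.375


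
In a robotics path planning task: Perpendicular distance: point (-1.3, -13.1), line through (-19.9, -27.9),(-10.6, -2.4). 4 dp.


|cross product| = 336.66
|line direction| = sqrt(736.74) = 27.143
Distance = 336.66/sqrt(736.74) = 12.4032

12.4032


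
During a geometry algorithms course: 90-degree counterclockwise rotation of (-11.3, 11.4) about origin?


90° CCW: (x,y) -> (-y, x)
(-11.3,11.4) -> (-11.4, -11.3)

(-11.4, -11.3)


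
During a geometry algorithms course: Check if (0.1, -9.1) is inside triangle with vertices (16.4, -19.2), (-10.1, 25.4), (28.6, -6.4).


Cross products: AB x AP = 459.33, BC x BP = -1010.79, CA x CP = -331.86
All same sign? no

No, outside


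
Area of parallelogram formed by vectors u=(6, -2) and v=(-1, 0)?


|u x v| = |6*0 - (-2)*(-1)|
= |0 - 2| = 2

2


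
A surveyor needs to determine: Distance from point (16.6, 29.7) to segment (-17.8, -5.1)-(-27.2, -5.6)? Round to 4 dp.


Project P onto AB: t = 0 (clamped to [0,1])
Closest point on segment: (-17.8, -5.1)
Distance: 48.9326

48.9326


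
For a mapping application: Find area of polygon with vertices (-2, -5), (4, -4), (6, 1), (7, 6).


Shoelace sum: ((-2)*(-4) - 4*(-5)) + (4*1 - 6*(-4)) + (6*6 - 7*1) + (7*(-5) - (-2)*6)
= 62
Area = |62|/2 = 31

31


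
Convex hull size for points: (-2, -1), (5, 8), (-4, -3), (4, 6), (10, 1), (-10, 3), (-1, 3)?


Convex hull vertices (CCW): (-10, 3), (-4, -3), (10, 1), (5, 8)
Count = 4

4


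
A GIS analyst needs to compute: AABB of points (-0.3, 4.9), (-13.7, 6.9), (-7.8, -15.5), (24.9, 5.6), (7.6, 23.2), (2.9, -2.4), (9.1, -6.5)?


x range: [-13.7, 24.9]
y range: [-15.5, 23.2]
Bounding box: (-13.7,-15.5) to (24.9,23.2)

(-13.7,-15.5) to (24.9,23.2)


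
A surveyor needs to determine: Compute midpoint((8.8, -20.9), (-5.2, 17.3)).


M = ((8.8+(-5.2))/2, ((-20.9)+17.3)/2)
= (1.8, -1.8)

(1.8, -1.8)


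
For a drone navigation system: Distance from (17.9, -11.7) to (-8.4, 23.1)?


dx=-26.3, dy=34.8
d^2 = (-26.3)^2 + 34.8^2 = 1902.73
d = sqrt(1902.73) = 43.6203

43.6203


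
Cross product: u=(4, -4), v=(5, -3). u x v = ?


u x v = u_x*v_y - u_y*v_x = 4*(-3) - (-4)*5
= (-12) - (-20) = 8

8


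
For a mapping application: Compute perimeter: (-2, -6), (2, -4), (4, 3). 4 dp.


Sides: (-2, -6)->(2, -4): sqrt(20) = 4.472136, (2, -4)->(4, 3): sqrt(53) = 7.28011, (4, 3)->(-2, -6): sqrt(117) = 10.816654
Sum = 22.5689
Perimeter = 22.5689

22.5689


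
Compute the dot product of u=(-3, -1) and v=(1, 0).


u . v = u_x*v_x + u_y*v_y = (-3)*1 + (-1)*0
= (-3) + 0 = -3

-3


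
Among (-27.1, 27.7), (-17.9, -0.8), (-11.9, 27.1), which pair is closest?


d(P0,P1) = 29.9481, d(P0,P2) = 15.2118, d(P1,P2) = 28.5379
Closest: P0 and P2

Closest pair: (-27.1, 27.7) and (-11.9, 27.1), distance = 15.2118


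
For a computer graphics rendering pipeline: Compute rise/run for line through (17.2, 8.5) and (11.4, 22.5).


slope = (y2-y1)/(x2-x1) = (22.5-8.5)/(11.4-17.2) = 14/(-5.8) = -2.4138

-2.4138


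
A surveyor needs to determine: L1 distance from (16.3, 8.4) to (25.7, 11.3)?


|16.3-25.7| + |8.4-11.3| = 9.4 + 2.9 = 12.3

12.3


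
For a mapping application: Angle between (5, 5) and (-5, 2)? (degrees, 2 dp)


u.v = -15, |u| = sqrt(50) = 7.0711, |v| = sqrt(29) = 5.3852
cos(theta) = u.v/(|u||v|) = -15/sqrt(1450) = -0.393919
theta = acos(-0.393919) = 113.2 degrees

113.2 degrees


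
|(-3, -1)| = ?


|u| = sqrt((-3)^2 + (-1)^2) = sqrt(10) = 3.1623

3.1623


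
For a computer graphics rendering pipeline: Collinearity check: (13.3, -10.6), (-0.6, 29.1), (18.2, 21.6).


Cross product: ((-0.6)-13.3)*(21.6-(-10.6)) - (29.1-(-10.6))*(18.2-13.3)
= -642.11

No, not collinear


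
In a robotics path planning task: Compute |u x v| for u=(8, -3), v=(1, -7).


|u x v| = |8*(-7) - (-3)*1|
= |(-56) - (-3)| = 53

53


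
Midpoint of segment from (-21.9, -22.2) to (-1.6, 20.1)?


M = (((-21.9)+(-1.6))/2, ((-22.2)+20.1)/2)
= (-11.75, -1.05)

(-11.75, -1.05)


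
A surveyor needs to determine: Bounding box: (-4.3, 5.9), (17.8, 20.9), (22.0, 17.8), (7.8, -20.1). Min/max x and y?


x range: [-4.3, 22]
y range: [-20.1, 20.9]
Bounding box: (-4.3,-20.1) to (22,20.9)

(-4.3,-20.1) to (22,20.9)


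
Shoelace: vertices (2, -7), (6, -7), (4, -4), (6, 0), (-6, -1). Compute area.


Shoelace sum: (2*(-7) - 6*(-7)) + (6*(-4) - 4*(-7)) + (4*0 - 6*(-4)) + (6*(-1) - (-6)*0) + ((-6)*(-7) - 2*(-1))
= 94
Area = |94|/2 = 47

47


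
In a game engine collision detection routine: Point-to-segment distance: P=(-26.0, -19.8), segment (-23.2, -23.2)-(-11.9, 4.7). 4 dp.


Project P onto AB: t = 0.0698 (clamped to [0,1])
Closest point on segment: (-22.4116, -21.2534)
Distance: 3.8716

3.8716


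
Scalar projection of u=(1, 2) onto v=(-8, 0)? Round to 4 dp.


u.v = -8, |v| = sqrt(64) = 8
Scalar projection = u.v / |v| = -8 / sqrt(64) = -1

-1


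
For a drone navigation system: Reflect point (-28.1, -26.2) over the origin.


Reflection over origin: (x,y) -> (-x,-y)
(-28.1, -26.2) -> (28.1, 26.2)

(28.1, 26.2)
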